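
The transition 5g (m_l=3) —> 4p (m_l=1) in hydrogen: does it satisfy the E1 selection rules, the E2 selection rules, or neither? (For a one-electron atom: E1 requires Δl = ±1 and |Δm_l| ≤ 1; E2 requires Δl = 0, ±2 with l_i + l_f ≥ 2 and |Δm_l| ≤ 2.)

neither

Δl = 1 − 4 = -3; l_i + l_f = 5.
Δm_l = -2.
E1 (Δl = ±1, |Δm_l| ≤ 1): not satisfied.
E2 (Δl = 0,±2, l_i+l_f ≥ 2, |Δm_l| ≤ 2): not satisfied.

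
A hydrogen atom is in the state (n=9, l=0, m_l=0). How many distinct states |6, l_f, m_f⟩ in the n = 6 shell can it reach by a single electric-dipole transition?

E1 requires Δl = ±1, so l_f ∈ {-1, 1}; with 0 ≤ l_f ≤ n_f−1 = 5, the allowed l_f values are {1}.
For l_f = 1: m_f ∈ {m_i−1, m_i, m_i+1} ∩ [−1, 1] = {-1, 0, 1} → 3 states.
Total: 3.

3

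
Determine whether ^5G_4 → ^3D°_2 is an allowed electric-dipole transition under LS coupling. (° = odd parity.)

Initial level: S=2, L=4, J=4, parity even. Final level: S=1, L=2, J=2, parity odd.
Parity must change: even → odd — satisfied.
ΔS = 0: S: 2 → 1 — violated.
ΔL = 0, ±1 (not L=0↔0): L: 4 → 2, ΔL = -2 — violated.
ΔJ = 0, ±1 (not J=0↔0): J: 4 → 2, ΔJ = -2 — violated.
Rule(s) violated: ΔS, ΔL, ΔJ.

forbidden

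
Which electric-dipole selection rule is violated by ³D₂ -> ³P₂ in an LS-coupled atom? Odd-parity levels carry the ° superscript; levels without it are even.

Initial level: S=1, L=2, J=2, parity even. Final level: S=1, L=1, J=2, parity even.
Parity must change: even → even — ✗.
ΔS = 0: S: 1 → 1 — ✓.
ΔL = 0, ±1 (not L=0↔0): L: 2 → 1, ΔL = -1 — ✓.
ΔJ = 0, ±1 (not J=0↔0): J: 2 → 2, ΔJ = +0 — ✓.

parity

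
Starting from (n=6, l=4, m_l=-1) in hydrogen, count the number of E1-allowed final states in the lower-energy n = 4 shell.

E1 requires Δl = ±1, so l_f ∈ {3, 5}; with 0 ≤ l_f ≤ n_f−1 = 3, the allowed l_f values are {3}.
For l_f = 3: m_f ∈ {m_i−1, m_i, m_i+1} ∩ [−3, 3] = {-2, -1, 0} → 3 states.
Total: 3.

3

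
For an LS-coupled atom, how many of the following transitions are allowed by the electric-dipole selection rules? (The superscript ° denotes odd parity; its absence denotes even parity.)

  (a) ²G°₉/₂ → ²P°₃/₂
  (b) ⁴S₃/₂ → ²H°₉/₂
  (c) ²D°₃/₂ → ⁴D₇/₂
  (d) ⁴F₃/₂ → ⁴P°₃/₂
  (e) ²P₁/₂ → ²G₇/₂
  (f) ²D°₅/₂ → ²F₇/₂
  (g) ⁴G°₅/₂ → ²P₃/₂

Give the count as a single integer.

1

(a) forbidden (parity, ΔL, ΔJ fail)
(b) forbidden (ΔS, ΔL, ΔJ fail)
(c) forbidden (ΔS, ΔJ fail)
(d) forbidden (ΔL fails)
(e) forbidden (parity, ΔL, ΔJ fail)
(f) allowed
(g) forbidden (ΔS, ΔL fail)
Total allowed: 1 of 7.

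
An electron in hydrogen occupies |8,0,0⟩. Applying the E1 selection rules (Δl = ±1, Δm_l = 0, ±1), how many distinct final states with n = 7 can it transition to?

E1 requires Δl = ±1, so l_f ∈ {-1, 1}; with 0 ≤ l_f ≤ n_f−1 = 6, the allowed l_f values are {1}.
For l_f = 1: m_f ∈ {m_i−1, m_i, m_i+1} ∩ [−1, 1] = {-1, 0, 1} → 3 states.
Total: 3.

3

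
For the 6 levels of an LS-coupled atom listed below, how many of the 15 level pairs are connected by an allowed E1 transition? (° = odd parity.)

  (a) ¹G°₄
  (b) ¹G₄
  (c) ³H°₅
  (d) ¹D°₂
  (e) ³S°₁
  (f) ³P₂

(a)–(b): allowed.
(a)–(c): forbidden (parity, ΔS).
(a)–(d): forbidden (parity, ΔL, ΔJ).
(a)–(e): forbidden (parity, ΔS, ΔL, ΔJ).
(a)–(f): forbidden (ΔS, ΔL, ΔJ).
(b)–(c): forbidden (ΔS).
(b)–(d): forbidden (ΔL, ΔJ).
(b)–(e): forbidden (ΔS, ΔL, ΔJ).
(b)–(f): forbidden (parity, ΔS, ΔL, ΔJ).
(c)–(d): forbidden (parity, ΔS, ΔL, ΔJ).
(c)–(e): forbidden (parity, ΔL, ΔJ).
(c)–(f): forbidden (ΔL, ΔJ).
(d)–(e): forbidden (parity, ΔS, ΔL).
(d)–(f): forbidden (ΔS).
(e)–(f): allowed.
Allowed pairs: 2 of 15.

2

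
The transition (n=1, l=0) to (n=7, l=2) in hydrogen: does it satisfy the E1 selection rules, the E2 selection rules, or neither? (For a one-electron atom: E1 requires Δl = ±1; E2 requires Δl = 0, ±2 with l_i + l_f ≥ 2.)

E2

Δl = 2 − 0 = +2; l_i + l_f = 2.
E1 (Δl = ±1): not satisfied.
E2 (Δl = 0,±2, l_i+l_f ≥ 2): satisfied.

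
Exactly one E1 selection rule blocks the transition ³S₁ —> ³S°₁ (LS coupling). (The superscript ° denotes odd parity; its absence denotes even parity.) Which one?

the L=0 ↔ L=0 exclusion

Parity must change: even → odd — passes.
ΔS = 0: S: 1 → 1 — passes.
ΔL = 0, ±1 (not L=0↔0): L: 0 → 0, ΔL = +0 — fails.
ΔJ = 0, ±1 (not J=0↔0): J: 1 → 1, ΔJ = +0 — passes.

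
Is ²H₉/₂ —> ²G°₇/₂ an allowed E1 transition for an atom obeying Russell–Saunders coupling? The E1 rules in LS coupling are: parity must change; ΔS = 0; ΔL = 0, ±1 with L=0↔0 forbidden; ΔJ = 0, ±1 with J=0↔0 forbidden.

Reading off the term symbols: S 1/2→1/2, L 5→4, J 9/2→7/2, parity even→odd.
Parity must change: even → odd — ✓.
ΔS = 0: S: 1/2 → 1/2 — ✓.
ΔL = 0, ±1 (not L=0↔0): L: 5 → 4, ΔL = -1 — ✓.
ΔJ = 0, ±1 (not J=0↔0): J: 9/2 → 7/2, ΔJ = -1 — ✓.
All four E1 rules are satisfied.

allowed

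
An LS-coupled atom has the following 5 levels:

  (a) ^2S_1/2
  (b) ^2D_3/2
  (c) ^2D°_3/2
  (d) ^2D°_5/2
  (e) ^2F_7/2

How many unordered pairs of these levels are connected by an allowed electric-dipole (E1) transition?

3

(a)–(b): forbidden (parity, ΔL).
(a)–(c): forbidden (ΔL).
(a)–(d): forbidden (ΔL, ΔJ).
(a)–(e): forbidden (parity, ΔL, ΔJ).
(b)–(c): allowed.
(b)–(d): allowed.
(b)–(e): forbidden (parity, ΔJ).
(c)–(d): forbidden (parity).
(c)–(e): forbidden (ΔJ).
(d)–(e): allowed.
Allowed pairs: 3 of 10.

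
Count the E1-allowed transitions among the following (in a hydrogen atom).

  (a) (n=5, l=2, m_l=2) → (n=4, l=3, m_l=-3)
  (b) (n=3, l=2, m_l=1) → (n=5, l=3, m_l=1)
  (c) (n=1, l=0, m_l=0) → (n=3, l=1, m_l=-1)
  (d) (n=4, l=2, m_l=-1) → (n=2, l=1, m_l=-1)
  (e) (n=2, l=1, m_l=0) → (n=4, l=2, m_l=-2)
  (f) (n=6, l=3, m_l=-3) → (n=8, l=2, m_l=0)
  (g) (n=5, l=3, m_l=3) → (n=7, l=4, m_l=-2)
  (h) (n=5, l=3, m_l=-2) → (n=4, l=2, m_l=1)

(a) forbidden — Δm_l = -5 (E1 requires Δm_l = 0, ±1)
(b) allowed
(c) allowed
(d) allowed
(e) forbidden — Δm_l = -2 (E1 requires Δm_l = 0, ±1)
(f) forbidden — Δm_l = +3 (E1 requires Δm_l = 0, ±1)
(g) forbidden — Δm_l = -5 (E1 requires Δm_l = 0, ±1)
(h) forbidden — Δm_l = +3 (E1 requires Δm_l = 0, ±1)
Total allowed: 3 of 8.

3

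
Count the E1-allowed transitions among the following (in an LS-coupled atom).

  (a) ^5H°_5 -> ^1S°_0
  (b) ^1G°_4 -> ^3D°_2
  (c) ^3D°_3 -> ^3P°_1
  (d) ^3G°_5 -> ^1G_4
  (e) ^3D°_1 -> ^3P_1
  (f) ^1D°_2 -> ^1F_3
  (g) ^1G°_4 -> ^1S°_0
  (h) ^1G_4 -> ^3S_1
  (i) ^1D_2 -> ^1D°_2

(a) forbidden (parity, ΔS, ΔL, ΔJ fail)
(b) forbidden (parity, ΔS, ΔL, ΔJ fail)
(c) forbidden (parity, ΔJ fail)
(d) forbidden (ΔS fails)
(e) allowed
(f) allowed
(g) forbidden (parity, ΔL, ΔJ fail)
(h) forbidden (parity, ΔS, ΔL, ΔJ fail)
(i) allowed
Total allowed: 3 of 9.

3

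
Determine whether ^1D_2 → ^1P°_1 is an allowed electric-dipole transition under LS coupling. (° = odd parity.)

Parity must change: even → odd — passes.
ΔS = 0: S: 0 → 0 — passes.
ΔL = 0, ±1 (not L=0↔0): L: 2 → 1, ΔL = -1 — passes.
ΔJ = 0, ±1 (not J=0↔0): J: 2 → 1, ΔJ = -1 — passes.
All four E1 rules are satisfied.

allowed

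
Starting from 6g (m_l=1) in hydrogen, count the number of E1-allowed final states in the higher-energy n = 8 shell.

E1 requires Δl = ±1, so l_f ∈ {3, 5}; with 0 ≤ l_f ≤ n_f−1 = 7, the allowed l_f values are {3, 5}.
For l_f = 3: m_f ∈ {m_i−1, m_i, m_i+1} ∩ [−3, 3] = {0, 1, 2} → 3 states.
For l_f = 5: m_f ∈ {m_i−1, m_i, m_i+1} ∩ [−5, 5] = {0, 1, 2} → 3 states.
Total: 6.

6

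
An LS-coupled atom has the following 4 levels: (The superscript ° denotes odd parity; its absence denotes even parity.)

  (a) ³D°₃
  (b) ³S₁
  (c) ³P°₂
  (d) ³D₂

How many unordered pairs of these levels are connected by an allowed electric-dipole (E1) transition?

(a)–(b): forbidden (ΔL, ΔJ).
(a)–(c): forbidden (parity).
(a)–(d): allowed.
(b)–(c): allowed.
(b)–(d): forbidden (parity, ΔL).
(c)–(d): allowed.
Allowed pairs: 3 of 6.

3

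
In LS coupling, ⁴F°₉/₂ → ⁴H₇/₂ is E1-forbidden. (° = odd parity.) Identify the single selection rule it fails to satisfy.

the ΔL = 0, ±1 rule

Initial level: S=3/2, L=3, J=9/2, parity odd. Final level: S=3/2, L=5, J=7/2, parity even.
Parity must change: odd → even — ok.
ΔS = 0: S: 3/2 → 3/2 — ok.
ΔL = 0, ±1 (not L=0↔0): L: 3 → 5, ΔL = +2 — fails.
ΔJ = 0, ±1 (not J=0↔0): J: 9/2 → 7/2, ΔJ = -1 — ok.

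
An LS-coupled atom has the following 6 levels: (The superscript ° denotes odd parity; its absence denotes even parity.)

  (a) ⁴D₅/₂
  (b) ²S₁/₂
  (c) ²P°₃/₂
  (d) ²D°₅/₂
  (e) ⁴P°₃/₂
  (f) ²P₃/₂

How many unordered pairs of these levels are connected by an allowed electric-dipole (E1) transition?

4

(a)–(b): forbidden (parity, ΔS, ΔL, ΔJ).
(a)–(c): forbidden (ΔS).
(a)–(d): forbidden (ΔS).
(a)–(e): allowed.
(a)–(f): forbidden (parity, ΔS).
(b)–(c): allowed.
(b)–(d): forbidden (ΔL, ΔJ).
(b)–(e): forbidden (ΔS).
(b)–(f): forbidden (parity).
(c)–(d): forbidden (parity).
(c)–(e): forbidden (parity, ΔS).
(c)–(f): allowed.
(d)–(e): forbidden (parity, ΔS).
(d)–(f): allowed.
(e)–(f): forbidden (ΔS).
Allowed pairs: 4 of 15.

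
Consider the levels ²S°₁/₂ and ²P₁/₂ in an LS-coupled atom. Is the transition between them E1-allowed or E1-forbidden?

allowed

Reading off the term symbols: S 1/2→1/2, L 0→1, J 1/2→1/2, parity odd→even.
ΔJ = 0, ±1 (not J=0↔0): J: 1/2 → 1/2, ΔJ = +0 — passes.
Parity must change: odd → even — passes.
ΔL = 0, ±1 (not L=0↔0): L: 0 → 1, ΔL = +1 — passes.
ΔS = 0: S: 1/2 → 1/2 — passes.
All four E1 rules are satisfied.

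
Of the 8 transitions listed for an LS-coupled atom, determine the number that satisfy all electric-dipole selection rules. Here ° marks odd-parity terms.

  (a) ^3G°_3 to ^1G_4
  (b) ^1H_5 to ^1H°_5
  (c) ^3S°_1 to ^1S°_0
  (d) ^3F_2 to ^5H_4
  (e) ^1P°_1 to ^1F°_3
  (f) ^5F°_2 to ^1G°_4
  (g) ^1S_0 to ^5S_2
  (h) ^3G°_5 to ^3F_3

(a) forbidden (ΔS fails)
(b) allowed
(c) forbidden (parity, ΔS, ΔL fail)
(d) forbidden (parity, ΔS, ΔL, ΔJ fail)
(e) forbidden (parity, ΔL, ΔJ fail)
(f) forbidden (parity, ΔS, ΔJ fail)
(g) forbidden (parity, ΔS, ΔL, ΔJ fail)
(h) forbidden (ΔJ fails)
Total allowed: 1 of 8.

1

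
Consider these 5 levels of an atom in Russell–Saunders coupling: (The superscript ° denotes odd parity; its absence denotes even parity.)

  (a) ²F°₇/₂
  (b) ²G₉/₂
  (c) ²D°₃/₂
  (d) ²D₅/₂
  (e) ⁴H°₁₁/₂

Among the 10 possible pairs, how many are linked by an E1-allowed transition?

3

(a)–(b): allowed.
(a)–(c): forbidden (parity, ΔJ).
(a)–(d): allowed.
(a)–(e): forbidden (parity, ΔS, ΔL, ΔJ).
(b)–(c): forbidden (ΔL, ΔJ).
(b)–(d): forbidden (parity, ΔL, ΔJ).
(b)–(e): forbidden (ΔS).
(c)–(d): allowed.
(c)–(e): forbidden (parity, ΔS, ΔL, ΔJ).
(d)–(e): forbidden (ΔS, ΔL, ΔJ).
Allowed pairs: 3 of 10.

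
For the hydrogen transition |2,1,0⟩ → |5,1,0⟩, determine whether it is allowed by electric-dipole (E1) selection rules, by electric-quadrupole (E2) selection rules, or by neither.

E2

Δl = 1 − 1 = +0; l_i + l_f = 2.
Δm_l = +0.
E1 (Δl = ±1, |Δm_l| ≤ 1): not satisfied.
E2 (Δl = 0,±2, l_i+l_f ≥ 2, |Δm_l| ≤ 2): satisfied.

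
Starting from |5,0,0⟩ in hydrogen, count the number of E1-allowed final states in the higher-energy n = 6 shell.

3

E1 requires Δl = ±1, so l_f ∈ {-1, 1}; with 0 ≤ l_f ≤ n_f−1 = 5, the allowed l_f values are {1}.
For l_f = 1: m_f ∈ {m_i−1, m_i, m_i+1} ∩ [−1, 1] = {-1, 0, 1} → 3 states.
Total: 3.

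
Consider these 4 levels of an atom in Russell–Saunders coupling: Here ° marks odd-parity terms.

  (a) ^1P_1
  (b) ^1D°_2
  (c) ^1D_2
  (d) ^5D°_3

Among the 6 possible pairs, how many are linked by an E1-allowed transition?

(a)–(b): allowed.
(a)–(c): forbidden (parity).
(a)–(d): forbidden (ΔS, ΔJ).
(b)–(c): allowed.
(b)–(d): forbidden (parity, ΔS).
(c)–(d): forbidden (ΔS).
Allowed pairs: 2 of 6.

2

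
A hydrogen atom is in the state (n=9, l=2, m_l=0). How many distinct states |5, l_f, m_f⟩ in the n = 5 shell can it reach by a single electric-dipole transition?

E1 requires Δl = ±1, so l_f ∈ {1, 3}; with 0 ≤ l_f ≤ n_f−1 = 4, the allowed l_f values are {1, 3}.
For l_f = 1: m_f ∈ {m_i−1, m_i, m_i+1} ∩ [−1, 1] = {-1, 0, 1} → 3 states.
For l_f = 3: m_f ∈ {m_i−1, m_i, m_i+1} ∩ [−3, 3] = {-1, 0, 1} → 3 states.
Total: 6.

6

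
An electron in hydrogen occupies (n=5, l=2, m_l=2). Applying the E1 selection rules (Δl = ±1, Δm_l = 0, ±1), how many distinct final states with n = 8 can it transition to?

E1 requires Δl = ±1, so l_f ∈ {1, 3}; with 0 ≤ l_f ≤ n_f−1 = 7, the allowed l_f values are {1, 3}.
For l_f = 1: m_f ∈ {m_i−1, m_i, m_i+1} ∩ [−1, 1] = {1} → 1 state.
For l_f = 3: m_f ∈ {m_i−1, m_i, m_i+1} ∩ [−3, 3] = {1, 2, 3} → 3 states.
Total: 4.

4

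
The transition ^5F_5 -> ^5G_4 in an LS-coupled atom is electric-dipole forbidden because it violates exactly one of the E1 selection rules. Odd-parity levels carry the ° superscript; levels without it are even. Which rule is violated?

parity

Parity must change: even → even — fails.
ΔS = 0: S: 2 → 2 — passes.
ΔL = 0, ±1 (not L=0↔0): L: 3 → 4, ΔL = +1 — passes.
ΔJ = 0, ±1 (not J=0↔0): J: 5 → 4, ΔJ = -1 — passes.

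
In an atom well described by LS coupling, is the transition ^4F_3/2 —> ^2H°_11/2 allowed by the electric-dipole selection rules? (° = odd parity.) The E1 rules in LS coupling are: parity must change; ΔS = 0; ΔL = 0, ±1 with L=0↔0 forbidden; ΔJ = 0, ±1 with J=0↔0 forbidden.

forbidden

Parity must change: even → odd — ✓.
ΔS = 0: S: 3/2 → 1/2 — ✗.
ΔL = 0, ±1 (not L=0↔0): L: 3 → 5, ΔL = +2 — ✗.
ΔJ = 0, ±1 (not J=0↔0): J: 3/2 → 11/2, ΔJ = +4 — ✗.
Rule(s) violated: ΔS, ΔL, ΔJ.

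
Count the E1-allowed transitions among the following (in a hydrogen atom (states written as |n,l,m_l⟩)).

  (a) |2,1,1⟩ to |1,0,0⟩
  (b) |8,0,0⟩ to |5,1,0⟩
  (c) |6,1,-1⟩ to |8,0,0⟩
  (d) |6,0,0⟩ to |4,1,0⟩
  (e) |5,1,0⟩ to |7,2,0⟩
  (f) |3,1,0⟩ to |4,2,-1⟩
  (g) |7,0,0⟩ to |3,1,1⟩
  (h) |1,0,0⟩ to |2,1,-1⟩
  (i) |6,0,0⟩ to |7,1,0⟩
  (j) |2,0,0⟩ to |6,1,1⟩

10

(a) allowed
(b) allowed
(c) allowed
(d) allowed
(e) allowed
(f) allowed
(g) allowed
(h) allowed
(i) allowed
(j) allowed
Total allowed: 10 of 10.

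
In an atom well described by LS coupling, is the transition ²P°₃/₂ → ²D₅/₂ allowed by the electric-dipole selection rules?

Initial level: S=1/2, L=1, J=3/2, parity odd. Final level: S=1/2, L=2, J=5/2, parity even.
Parity must change: odd → even — ✓.
ΔS = 0: S: 1/2 → 1/2 — ✓.
ΔL = 0, ±1 (not L=0↔0): L: 1 → 2, ΔL = +1 — ✓.
ΔJ = 0, ±1 (not J=0↔0): J: 3/2 → 5/2, ΔJ = +1 — ✓.
All four E1 rules are satisfied.

allowed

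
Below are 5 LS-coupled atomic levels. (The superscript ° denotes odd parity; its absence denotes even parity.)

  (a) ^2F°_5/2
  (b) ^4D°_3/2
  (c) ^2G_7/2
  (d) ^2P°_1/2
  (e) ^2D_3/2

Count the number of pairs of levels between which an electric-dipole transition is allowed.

(a)–(b): forbidden (parity, ΔS).
(a)–(c): allowed.
(a)–(d): forbidden (parity, ΔL, ΔJ).
(a)–(e): allowed.
(b)–(c): forbidden (ΔS, ΔL, ΔJ).
(b)–(d): forbidden (parity, ΔS).
(b)–(e): forbidden (ΔS).
(c)–(d): forbidden (ΔL, ΔJ).
(c)–(e): forbidden (parity, ΔL, ΔJ).
(d)–(e): allowed.
Allowed pairs: 3 of 10.

3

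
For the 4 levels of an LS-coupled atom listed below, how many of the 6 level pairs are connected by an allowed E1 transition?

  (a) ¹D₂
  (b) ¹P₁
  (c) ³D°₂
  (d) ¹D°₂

(a)–(b): forbidden (parity).
(a)–(c): forbidden (ΔS).
(a)–(d): allowed.
(b)–(c): forbidden (ΔS).
(b)–(d): allowed.
(c)–(d): forbidden (parity, ΔS).
Allowed pairs: 2 of 6.

2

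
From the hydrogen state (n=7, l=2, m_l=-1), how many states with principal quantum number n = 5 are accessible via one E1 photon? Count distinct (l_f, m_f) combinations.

E1 requires Δl = ±1, so l_f ∈ {1, 3}; with 0 ≤ l_f ≤ n_f−1 = 4, the allowed l_f values are {1, 3}.
For l_f = 1: m_f ∈ {m_i−1, m_i, m_i+1} ∩ [−1, 1] = {-1, 0} → 2 states.
For l_f = 3: m_f ∈ {m_i−1, m_i, m_i+1} ∩ [−3, 3] = {-2, -1, 0} → 3 states.
Total: 5.

5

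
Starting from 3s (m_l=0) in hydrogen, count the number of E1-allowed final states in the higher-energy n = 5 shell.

3

E1 requires Δl = ±1, so l_f ∈ {-1, 1}; with 0 ≤ l_f ≤ n_f−1 = 4, the allowed l_f values are {1}.
For l_f = 1: m_f ∈ {m_i−1, m_i, m_i+1} ∩ [−1, 1] = {-1, 0, 1} → 3 states.
Total: 3.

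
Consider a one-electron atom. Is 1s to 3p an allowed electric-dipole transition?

Δl = 1 − 0 = +1; the E1 rule Δl = ±1 is ✓.
All E1 selection rules are satisfied.

allowed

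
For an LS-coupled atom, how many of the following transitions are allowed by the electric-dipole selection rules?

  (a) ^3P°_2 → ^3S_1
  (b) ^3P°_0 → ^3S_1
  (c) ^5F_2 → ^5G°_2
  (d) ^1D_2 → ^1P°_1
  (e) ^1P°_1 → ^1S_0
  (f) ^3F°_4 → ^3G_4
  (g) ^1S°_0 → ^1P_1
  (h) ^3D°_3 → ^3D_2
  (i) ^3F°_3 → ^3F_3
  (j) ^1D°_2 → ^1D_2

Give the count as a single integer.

(a) allowed
(b) allowed
(c) allowed
(d) allowed
(e) allowed
(f) allowed
(g) allowed
(h) allowed
(i) allowed
(j) allowed
Total allowed: 10 of 10.

10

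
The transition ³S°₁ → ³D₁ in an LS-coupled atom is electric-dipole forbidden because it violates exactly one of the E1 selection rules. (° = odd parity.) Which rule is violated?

the ΔL = 0, ±1 rule

Initial level: S=1, L=0, J=1, parity odd. Final level: S=1, L=2, J=1, parity even.
Parity must change: odd → even — passes.
ΔS = 0: S: 1 → 1 — passes.
ΔL = 0, ±1 (not L=0↔0): L: 0 → 2, ΔL = +2 — fails.
ΔJ = 0, ±1 (not J=0↔0): J: 1 → 1, ΔJ = +0 — passes.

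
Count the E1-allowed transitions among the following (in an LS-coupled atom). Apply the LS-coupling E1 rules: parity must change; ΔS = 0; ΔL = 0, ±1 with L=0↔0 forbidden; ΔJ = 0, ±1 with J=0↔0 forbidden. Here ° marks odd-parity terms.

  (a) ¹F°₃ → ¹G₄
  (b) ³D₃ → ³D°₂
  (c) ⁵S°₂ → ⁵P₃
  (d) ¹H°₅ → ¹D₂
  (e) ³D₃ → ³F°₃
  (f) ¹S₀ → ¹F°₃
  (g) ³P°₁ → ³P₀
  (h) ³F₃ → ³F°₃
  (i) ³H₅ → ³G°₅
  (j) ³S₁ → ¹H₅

7

(a) allowed
(b) allowed
(c) allowed
(d) forbidden (ΔL, ΔJ fail)
(e) allowed
(f) forbidden (ΔL, ΔJ fail)
(g) allowed
(h) allowed
(i) allowed
(j) forbidden (parity, ΔS, ΔL, ΔJ fail)
Total allowed: 7 of 10.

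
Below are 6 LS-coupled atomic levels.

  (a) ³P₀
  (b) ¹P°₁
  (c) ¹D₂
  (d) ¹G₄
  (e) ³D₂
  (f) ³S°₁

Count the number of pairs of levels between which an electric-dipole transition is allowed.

2

(a)–(b): forbidden (ΔS).
(a)–(c): forbidden (parity, ΔS, ΔJ).
(a)–(d): forbidden (parity, ΔS, ΔL, ΔJ).
(a)–(e): forbidden (parity, ΔJ).
(a)–(f): allowed.
(b)–(c): allowed.
(b)–(d): forbidden (ΔL, ΔJ).
(b)–(e): forbidden (ΔS).
(b)–(f): forbidden (parity, ΔS).
(c)–(d): forbidden (parity, ΔL, ΔJ).
(c)–(e): forbidden (parity, ΔS).
(c)–(f): forbidden (ΔS, ΔL).
(d)–(e): forbidden (parity, ΔS, ΔL, ΔJ).
(d)–(f): forbidden (ΔS, ΔL, ΔJ).
(e)–(f): forbidden (ΔL).
Allowed pairs: 2 of 15.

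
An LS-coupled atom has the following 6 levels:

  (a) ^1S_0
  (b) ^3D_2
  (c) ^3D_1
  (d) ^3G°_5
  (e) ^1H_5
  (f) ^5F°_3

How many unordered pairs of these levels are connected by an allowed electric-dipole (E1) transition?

0

(a)–(b): forbidden (parity, ΔS, ΔL, ΔJ).
(a)–(c): forbidden (parity, ΔS, ΔL).
(a)–(d): forbidden (ΔS, ΔL, ΔJ).
(a)–(e): forbidden (parity, ΔL, ΔJ).
(a)–(f): forbidden (ΔS, ΔL, ΔJ).
(b)–(c): forbidden (parity).
(b)–(d): forbidden (ΔL, ΔJ).
(b)–(e): forbidden (parity, ΔS, ΔL, ΔJ).
(b)–(f): forbidden (ΔS).
(c)–(d): forbidden (ΔL, ΔJ).
(c)–(e): forbidden (parity, ΔS, ΔL, ΔJ).
(c)–(f): forbidden (ΔS, ΔJ).
(d)–(e): forbidden (ΔS).
(d)–(f): forbidden (parity, ΔS, ΔJ).
(e)–(f): forbidden (ΔS, ΔL, ΔJ).
Allowed pairs: 0 of 15.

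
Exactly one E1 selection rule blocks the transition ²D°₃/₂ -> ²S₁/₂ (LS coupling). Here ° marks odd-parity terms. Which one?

the ΔL = 0, ±1 rule

Parity must change: odd → even — ok.
ΔS = 0: S: 1/2 → 1/2 — ok.
ΔL = 0, ±1 (not L=0↔0): L: 2 → 0, ΔL = -2 — fails.
ΔJ = 0, ±1 (not J=0↔0): J: 3/2 → 1/2, ΔJ = -1 — ok.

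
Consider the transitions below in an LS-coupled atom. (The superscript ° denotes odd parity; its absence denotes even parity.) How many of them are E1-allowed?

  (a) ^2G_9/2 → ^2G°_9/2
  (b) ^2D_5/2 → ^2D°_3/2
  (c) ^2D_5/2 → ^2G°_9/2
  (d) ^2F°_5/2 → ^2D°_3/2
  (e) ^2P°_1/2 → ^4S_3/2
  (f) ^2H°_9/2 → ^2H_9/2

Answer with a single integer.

(a) allowed
(b) allowed
(c) forbidden (ΔL, ΔJ fail)
(d) forbidden (parity fails)
(e) forbidden (ΔS fails)
(f) allowed
Total allowed: 3 of 6.

3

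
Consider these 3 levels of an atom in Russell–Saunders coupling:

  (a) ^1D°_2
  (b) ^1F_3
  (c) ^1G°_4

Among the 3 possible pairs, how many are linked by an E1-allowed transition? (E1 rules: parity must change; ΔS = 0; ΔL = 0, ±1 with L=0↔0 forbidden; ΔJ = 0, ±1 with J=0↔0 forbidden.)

(a)–(b): allowed.
(a)–(c): forbidden (parity, ΔL, ΔJ).
(b)–(c): allowed.
Allowed pairs: 2 of 3.

2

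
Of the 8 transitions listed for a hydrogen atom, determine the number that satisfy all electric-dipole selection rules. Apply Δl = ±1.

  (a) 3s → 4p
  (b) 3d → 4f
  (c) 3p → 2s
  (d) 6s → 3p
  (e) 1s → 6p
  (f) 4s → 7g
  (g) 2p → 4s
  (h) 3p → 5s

7

(a) allowed
(b) allowed
(c) allowed
(d) allowed
(e) allowed
(f) forbidden — Δl = +4 (E1 requires Δl = ±1)
(g) allowed
(h) allowed
Total allowed: 7 of 8.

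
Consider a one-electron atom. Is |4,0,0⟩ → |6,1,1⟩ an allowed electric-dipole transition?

Δl = 1 − 0 = +1; the E1 rule Δl = ±1 is ✓.
m_l: 0 → 1 (Δm_l = +1). |Δm_l| ≤ 1 ✓.
All E1 selection rules are satisfied.

allowed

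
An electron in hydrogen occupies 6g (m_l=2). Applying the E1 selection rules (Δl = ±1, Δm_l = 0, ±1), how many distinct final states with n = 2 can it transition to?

E1 requires l_f ∈ {3, 5}, but neither lies in [0, 1], so no final state is reachable.
Total: 0.

0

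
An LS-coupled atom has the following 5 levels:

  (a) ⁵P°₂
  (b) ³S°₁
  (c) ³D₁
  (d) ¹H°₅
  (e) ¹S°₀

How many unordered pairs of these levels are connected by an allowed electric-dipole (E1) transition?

(a)–(b): forbidden (parity, ΔS).
(a)–(c): forbidden (ΔS).
(a)–(d): forbidden (parity, ΔS, ΔL, ΔJ).
(a)–(e): forbidden (parity, ΔS, ΔJ).
(b)–(c): forbidden (ΔL).
(b)–(d): forbidden (parity, ΔS, ΔL, ΔJ).
(b)–(e): forbidden (parity, ΔS, ΔL).
(c)–(d): forbidden (ΔS, ΔL, ΔJ).
(c)–(e): forbidden (ΔS, ΔL).
(d)–(e): forbidden (parity, ΔL, ΔJ).
Allowed pairs: 0 of 10.

0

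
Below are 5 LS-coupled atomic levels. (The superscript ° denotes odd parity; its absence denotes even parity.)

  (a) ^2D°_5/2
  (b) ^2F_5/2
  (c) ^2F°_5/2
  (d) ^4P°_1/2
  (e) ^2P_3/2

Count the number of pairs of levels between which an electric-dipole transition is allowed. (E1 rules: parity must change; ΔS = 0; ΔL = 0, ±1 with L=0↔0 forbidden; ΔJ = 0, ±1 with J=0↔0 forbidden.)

(a)–(b): allowed.
(a)–(c): forbidden (parity).
(a)–(d): forbidden (parity, ΔS, ΔJ).
(a)–(e): allowed.
(b)–(c): allowed.
(b)–(d): forbidden (ΔS, ΔL, ΔJ).
(b)–(e): forbidden (parity, ΔL).
(c)–(d): forbidden (parity, ΔS, ΔL, ΔJ).
(c)–(e): forbidden (ΔL).
(d)–(e): forbidden (ΔS).
Allowed pairs: 3 of 10.

3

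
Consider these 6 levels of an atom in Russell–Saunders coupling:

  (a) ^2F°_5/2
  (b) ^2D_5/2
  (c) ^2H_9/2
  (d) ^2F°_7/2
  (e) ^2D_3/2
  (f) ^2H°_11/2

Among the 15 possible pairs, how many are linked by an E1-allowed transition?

(a)–(b): allowed.
(a)–(c): forbidden (ΔL, ΔJ).
(a)–(d): forbidden (parity).
(a)–(e): allowed.
(a)–(f): forbidden (parity, ΔL, ΔJ).
(b)–(c): forbidden (parity, ΔL, ΔJ).
(b)–(d): allowed.
(b)–(e): forbidden (parity).
(b)–(f): forbidden (ΔL, ΔJ).
(c)–(d): forbidden (ΔL).
(c)–(e): forbidden (parity, ΔL, ΔJ).
(c)–(f): allowed.
(d)–(e): forbidden (ΔJ).
(d)–(f): forbidden (parity, ΔL, ΔJ).
(e)–(f): forbidden (ΔL, ΔJ).
Allowed pairs: 4 of 15.

4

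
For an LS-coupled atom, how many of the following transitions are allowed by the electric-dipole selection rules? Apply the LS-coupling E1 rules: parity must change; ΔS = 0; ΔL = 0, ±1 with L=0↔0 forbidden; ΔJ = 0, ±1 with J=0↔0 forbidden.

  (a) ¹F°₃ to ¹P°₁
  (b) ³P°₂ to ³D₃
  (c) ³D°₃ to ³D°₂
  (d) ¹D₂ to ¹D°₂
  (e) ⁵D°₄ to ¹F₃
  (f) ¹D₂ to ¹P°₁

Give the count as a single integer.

(a) forbidden (parity, ΔL, ΔJ fail)
(b) allowed
(c) forbidden (parity fails)
(d) allowed
(e) forbidden (ΔS fails)
(f) allowed
Total allowed: 3 of 6.

3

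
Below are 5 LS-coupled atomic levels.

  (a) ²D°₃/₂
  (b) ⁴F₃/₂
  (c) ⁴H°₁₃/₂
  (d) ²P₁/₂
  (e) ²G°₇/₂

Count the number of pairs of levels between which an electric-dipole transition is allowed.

(a)–(b): forbidden (ΔS).
(a)–(c): forbidden (parity, ΔS, ΔL, ΔJ).
(a)–(d): allowed.
(a)–(e): forbidden (parity, ΔL, ΔJ).
(b)–(c): forbidden (ΔL, ΔJ).
(b)–(d): forbidden (parity, ΔS, ΔL).
(b)–(e): forbidden (ΔS, ΔJ).
(c)–(d): forbidden (ΔS, ΔL, ΔJ).
(c)–(e): forbidden (parity, ΔS, ΔJ).
(d)–(e): forbidden (ΔL, ΔJ).
Allowed pairs: 1 of 10.

1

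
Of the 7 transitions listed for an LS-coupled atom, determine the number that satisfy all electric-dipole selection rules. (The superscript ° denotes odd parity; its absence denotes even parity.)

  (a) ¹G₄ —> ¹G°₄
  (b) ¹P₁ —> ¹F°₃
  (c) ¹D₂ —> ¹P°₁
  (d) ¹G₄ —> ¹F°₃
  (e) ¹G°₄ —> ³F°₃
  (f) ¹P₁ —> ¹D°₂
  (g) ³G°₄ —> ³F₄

(a) allowed
(b) forbidden (ΔL, ΔJ fail)
(c) allowed
(d) allowed
(e) forbidden (parity, ΔS fail)
(f) allowed
(g) allowed
Total allowed: 5 of 7.

5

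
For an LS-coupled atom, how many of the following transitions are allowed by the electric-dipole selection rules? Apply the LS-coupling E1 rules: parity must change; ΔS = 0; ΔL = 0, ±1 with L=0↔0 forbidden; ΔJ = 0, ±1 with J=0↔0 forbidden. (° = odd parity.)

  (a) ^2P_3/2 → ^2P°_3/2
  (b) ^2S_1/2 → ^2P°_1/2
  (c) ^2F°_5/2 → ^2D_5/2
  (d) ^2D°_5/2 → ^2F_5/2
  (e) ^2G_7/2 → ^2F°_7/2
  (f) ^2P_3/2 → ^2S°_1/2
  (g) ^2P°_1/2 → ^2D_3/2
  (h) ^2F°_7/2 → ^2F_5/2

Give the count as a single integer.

8

(a) allowed
(b) allowed
(c) allowed
(d) allowed
(e) allowed
(f) allowed
(g) allowed
(h) allowed
Total allowed: 8 of 8.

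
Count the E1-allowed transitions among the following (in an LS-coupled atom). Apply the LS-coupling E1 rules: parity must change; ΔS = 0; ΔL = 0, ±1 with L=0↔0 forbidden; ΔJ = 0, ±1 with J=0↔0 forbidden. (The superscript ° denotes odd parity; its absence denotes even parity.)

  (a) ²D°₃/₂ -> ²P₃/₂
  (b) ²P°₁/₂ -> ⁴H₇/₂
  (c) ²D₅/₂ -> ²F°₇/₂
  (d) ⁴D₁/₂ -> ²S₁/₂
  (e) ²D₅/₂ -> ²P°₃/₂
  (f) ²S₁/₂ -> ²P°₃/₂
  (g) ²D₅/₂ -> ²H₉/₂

(a) allowed
(b) forbidden (ΔS, ΔL, ΔJ fail)
(c) allowed
(d) forbidden (parity, ΔS, ΔL fail)
(e) allowed
(f) allowed
(g) forbidden (parity, ΔL, ΔJ fail)
Total allowed: 4 of 7.

4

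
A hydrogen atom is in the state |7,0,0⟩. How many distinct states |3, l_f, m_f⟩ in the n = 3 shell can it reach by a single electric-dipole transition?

E1 requires Δl = ±1, so l_f ∈ {-1, 1}; with 0 ≤ l_f ≤ n_f−1 = 2, the allowed l_f values are {1}.
For l_f = 1: m_f ∈ {m_i−1, m_i, m_i+1} ∩ [−1, 1] = {-1, 0, 1} → 3 states.
Total: 3.

3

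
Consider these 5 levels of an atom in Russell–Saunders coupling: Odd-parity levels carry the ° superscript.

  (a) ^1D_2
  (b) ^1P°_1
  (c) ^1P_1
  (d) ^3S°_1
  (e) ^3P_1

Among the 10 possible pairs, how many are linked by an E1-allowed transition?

(a)–(b): allowed.
(a)–(c): forbidden (parity).
(a)–(d): forbidden (ΔS, ΔL).
(a)–(e): forbidden (parity, ΔS).
(b)–(c): allowed.
(b)–(d): forbidden (parity, ΔS).
(b)–(e): forbidden (ΔS).
(c)–(d): forbidden (ΔS).
(c)–(e): forbidden (parity, ΔS).
(d)–(e): allowed.
Allowed pairs: 3 of 10.

3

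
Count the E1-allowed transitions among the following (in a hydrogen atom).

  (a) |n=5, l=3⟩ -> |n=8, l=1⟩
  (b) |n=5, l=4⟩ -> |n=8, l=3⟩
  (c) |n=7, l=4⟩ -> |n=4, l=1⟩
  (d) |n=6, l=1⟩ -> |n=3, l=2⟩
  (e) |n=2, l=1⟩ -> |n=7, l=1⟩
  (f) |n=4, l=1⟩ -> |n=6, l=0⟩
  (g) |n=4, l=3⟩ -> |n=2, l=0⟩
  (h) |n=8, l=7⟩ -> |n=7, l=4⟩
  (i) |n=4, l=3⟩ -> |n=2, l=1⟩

(a) forbidden — Δl = -2 (E1 requires Δl = ±1)
(b) allowed
(c) forbidden — Δl = -3 (E1 requires Δl = ±1)
(d) allowed
(e) forbidden — Δl = +0 (E1 requires Δl = ±1)
(f) allowed
(g) forbidden — Δl = -3 (E1 requires Δl = ±1)
(h) forbidden — Δl = -3 (E1 requires Δl = ±1)
(i) forbidden — Δl = -2 (E1 requires Δl = ±1)
Total allowed: 3 of 9.

3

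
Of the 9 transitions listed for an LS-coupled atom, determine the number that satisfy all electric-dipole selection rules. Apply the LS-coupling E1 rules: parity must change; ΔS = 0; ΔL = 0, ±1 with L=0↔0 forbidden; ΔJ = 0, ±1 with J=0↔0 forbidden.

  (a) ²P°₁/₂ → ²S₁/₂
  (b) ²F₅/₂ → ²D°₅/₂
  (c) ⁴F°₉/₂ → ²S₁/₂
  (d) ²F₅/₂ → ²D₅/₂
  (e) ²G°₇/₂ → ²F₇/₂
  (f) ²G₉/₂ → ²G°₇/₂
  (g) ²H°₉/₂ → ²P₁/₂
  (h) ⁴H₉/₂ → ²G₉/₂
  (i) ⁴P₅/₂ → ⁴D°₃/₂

(a) allowed
(b) allowed
(c) forbidden (ΔS, ΔL, ΔJ fail)
(d) forbidden (parity fails)
(e) allowed
(f) allowed
(g) forbidden (ΔL, ΔJ fail)
(h) forbidden (parity, ΔS fail)
(i) allowed
Total allowed: 5 of 9.

5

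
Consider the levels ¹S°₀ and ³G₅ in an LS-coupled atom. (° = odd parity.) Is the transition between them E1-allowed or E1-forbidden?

forbidden

ΔL = 0, ±1 (not L=0↔0): L: 0 → 4, ΔL = +4 — fails.
ΔJ = 0, ±1 (not J=0↔0): J: 0 → 5, ΔJ = +5 — fails.
ΔS = 0: S: 0 → 1 — fails.
Parity must change: odd → even — passes.
Rule(s) violated: ΔS, ΔL, ΔJ.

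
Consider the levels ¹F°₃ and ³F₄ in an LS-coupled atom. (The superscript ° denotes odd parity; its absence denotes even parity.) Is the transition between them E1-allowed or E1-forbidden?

Parity must change: odd → even — ✓.
ΔS = 0: S: 0 → 1 — ✗.
ΔL = 0, ±1 (not L=0↔0): L: 3 → 3, ΔL = +0 — ✓.
ΔJ = 0, ±1 (not J=0↔0): J: 3 → 4, ΔJ = +1 — ✓.
Rule(s) violated: ΔS.

forbidden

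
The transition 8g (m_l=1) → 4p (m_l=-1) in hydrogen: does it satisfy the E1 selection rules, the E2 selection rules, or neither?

Δl = 1 − 4 = -3; l_i + l_f = 5.
Δm_l = -2.
E1 (Δl = ±1, |Δm_l| ≤ 1): not satisfied.
E2 (Δl = 0,±2, l_i+l_f ≥ 2, |Δm_l| ≤ 2): not satisfied.

neither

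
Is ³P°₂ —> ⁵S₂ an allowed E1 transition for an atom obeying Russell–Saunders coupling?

forbidden

Initial level: S=1, L=1, J=2, parity odd. Final level: S=2, L=0, J=2, parity even.
ΔJ = 0, ±1 (not J=0↔0): J: 2 → 2, ΔJ = +0 — passes.
ΔS = 0: S: 1 → 2 — fails.
Parity must change: odd → even — passes.
ΔL = 0, ±1 (not L=0↔0): L: 1 → 0, ΔL = -1 — passes.
Rule(s) violated: ΔS.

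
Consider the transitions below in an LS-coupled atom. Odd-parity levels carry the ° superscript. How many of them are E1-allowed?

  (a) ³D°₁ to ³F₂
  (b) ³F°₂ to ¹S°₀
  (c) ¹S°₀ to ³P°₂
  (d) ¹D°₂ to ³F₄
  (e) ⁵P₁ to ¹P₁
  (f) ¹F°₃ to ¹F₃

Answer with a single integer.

(a) allowed
(b) forbidden (parity, ΔS, ΔL, ΔJ fail)
(c) forbidden (parity, ΔS, ΔJ fail)
(d) forbidden (ΔS, ΔJ fail)
(e) forbidden (parity, ΔS fail)
(f) allowed
Total allowed: 2 of 6.

2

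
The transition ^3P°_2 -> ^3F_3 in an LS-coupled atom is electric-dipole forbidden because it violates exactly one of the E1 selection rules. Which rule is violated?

the ΔL = 0, ±1 rule

Reading off the term symbols: S 1→1, L 1→3, J 2→3, parity odd→even.
Parity must change: odd → even — satisfied.
ΔS = 0: S: 1 → 1 — satisfied.
ΔL = 0, ±1 (not L=0↔0): L: 1 → 3, ΔL = +2 — violated.
ΔJ = 0, ±1 (not J=0↔0): J: 2 → 3, ΔJ = +1 — satisfied.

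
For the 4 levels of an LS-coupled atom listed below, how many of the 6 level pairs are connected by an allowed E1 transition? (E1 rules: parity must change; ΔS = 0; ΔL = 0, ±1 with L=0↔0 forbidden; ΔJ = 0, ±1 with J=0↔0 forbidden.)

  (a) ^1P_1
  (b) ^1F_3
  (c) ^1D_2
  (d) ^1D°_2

3

(a)–(b): forbidden (parity, ΔL, ΔJ).
(a)–(c): forbidden (parity).
(a)–(d): allowed.
(b)–(c): forbidden (parity).
(b)–(d): allowed.
(c)–(d): allowed.
Allowed pairs: 3 of 6.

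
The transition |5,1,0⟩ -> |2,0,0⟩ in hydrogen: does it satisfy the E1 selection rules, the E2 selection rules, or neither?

E1

Δl = 0 − 1 = -1; l_i + l_f = 1.
Δm_l = +0.
E1 (Δl = ±1, |Δm_l| ≤ 1): satisfied.
E2 (Δl = 0,±2, l_i+l_f ≥ 2, |Δm_l| ≤ 2): not satisfied.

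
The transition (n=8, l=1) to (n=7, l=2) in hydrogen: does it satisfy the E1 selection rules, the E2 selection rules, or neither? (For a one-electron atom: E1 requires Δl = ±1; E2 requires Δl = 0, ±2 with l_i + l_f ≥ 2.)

E1

Δl = 2 − 1 = +1; l_i + l_f = 3.
E1 (Δl = ±1): satisfied.
E2 (Δl = 0,±2, l_i+l_f ≥ 2): not satisfied.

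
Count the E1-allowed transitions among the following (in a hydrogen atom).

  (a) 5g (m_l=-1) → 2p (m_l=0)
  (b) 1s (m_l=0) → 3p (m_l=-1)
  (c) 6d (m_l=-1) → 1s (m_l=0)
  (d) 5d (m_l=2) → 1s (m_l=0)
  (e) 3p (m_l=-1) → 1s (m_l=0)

2

(a) forbidden — Δl = -3 (E1 requires Δl = ±1)
(b) allowed
(c) forbidden — Δl = -2 (E1 requires Δl = ±1)
(d) forbidden — Δl = -2 (E1 requires Δl = ±1); Δm_l = -2 (E1 requires Δm_l = 0, ±1)
(e) allowed
Total allowed: 2 of 5.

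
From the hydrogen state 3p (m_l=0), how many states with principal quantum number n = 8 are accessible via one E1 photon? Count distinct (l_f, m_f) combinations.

E1 requires Δl = ±1, so l_f ∈ {0, 2}; with 0 ≤ l_f ≤ n_f−1 = 7, the allowed l_f values are {0, 2}.
For l_f = 0: m_f ∈ {m_i−1, m_i, m_i+1} ∩ [−0, 0] = {0} → 1 state.
For l_f = 2: m_f ∈ {m_i−1, m_i, m_i+1} ∩ [−2, 2] = {-1, 0, 1} → 3 states.
Total: 4.

4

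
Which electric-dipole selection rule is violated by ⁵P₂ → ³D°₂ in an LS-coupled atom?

Parity must change: even → odd — ok.
ΔS = 0: S: 2 → 1 — fails.
ΔJ = 0, ±1 (not J=0↔0): J: 2 → 2, ΔJ = +0 — ok.
ΔL = 0, ±1 (not L=0↔0): L: 1 → 2, ΔL = +1 — ok.

the ΔS = 0 rule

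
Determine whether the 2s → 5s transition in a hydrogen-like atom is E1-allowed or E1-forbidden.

forbidden

l: 0 → 0 (Δl = +0). Δl = ±1 ✗.
The transition is electric-dipole forbidden.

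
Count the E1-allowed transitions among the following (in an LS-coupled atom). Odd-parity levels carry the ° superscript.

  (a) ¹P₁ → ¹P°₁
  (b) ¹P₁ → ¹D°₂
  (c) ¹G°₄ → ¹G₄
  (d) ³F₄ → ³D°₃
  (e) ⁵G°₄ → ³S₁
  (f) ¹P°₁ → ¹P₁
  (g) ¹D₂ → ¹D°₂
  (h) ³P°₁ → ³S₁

7

(a) allowed
(b) allowed
(c) allowed
(d) allowed
(e) forbidden (ΔS, ΔL, ΔJ fail)
(f) allowed
(g) allowed
(h) allowed
Total allowed: 7 of 8.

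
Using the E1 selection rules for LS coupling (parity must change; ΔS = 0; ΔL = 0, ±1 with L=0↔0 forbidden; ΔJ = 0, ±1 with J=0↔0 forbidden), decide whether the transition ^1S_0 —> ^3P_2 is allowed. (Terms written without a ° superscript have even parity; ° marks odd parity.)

forbidden

Reading off the term symbols: S 0→1, L 0→1, J 0→2, parity even→even.
ΔJ = 0, ±1 (not J=0↔0): J: 0 → 2, ΔJ = +2 — ✗.
ΔS = 0: S: 0 → 1 — ✗.
Parity must change: even → even — ✗.
ΔL = 0, ±1 (not L=0↔0): L: 0 → 1, ΔL = +1 — ✓.
Rule(s) violated: parity, ΔS, ΔJ.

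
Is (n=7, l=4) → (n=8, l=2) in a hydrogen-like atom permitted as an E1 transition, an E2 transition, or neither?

Δl = 2 − 4 = -2; l_i + l_f = 6.
E1 (Δl = ±1): not satisfied.
E2 (Δl = 0,±2, l_i+l_f ≥ 2): satisfied.

E2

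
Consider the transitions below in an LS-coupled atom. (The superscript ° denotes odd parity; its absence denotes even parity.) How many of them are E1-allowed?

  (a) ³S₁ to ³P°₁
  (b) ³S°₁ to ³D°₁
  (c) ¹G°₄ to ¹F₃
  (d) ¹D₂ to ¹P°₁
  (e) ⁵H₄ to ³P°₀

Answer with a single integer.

(a) allowed
(b) forbidden (parity, ΔL fail)
(c) allowed
(d) allowed
(e) forbidden (ΔS, ΔL, ΔJ fail)
Total allowed: 3 of 5.

3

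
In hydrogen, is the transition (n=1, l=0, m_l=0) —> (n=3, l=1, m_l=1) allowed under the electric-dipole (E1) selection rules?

Δl = 1 − 0 = +1; the E1 rule Δl = ±1 is ✓.
Δm_l = 1 − (0) = +1. E1 requires Δm_l = 0, ±1: ✓.
All E1 selection rules are satisfied.

allowed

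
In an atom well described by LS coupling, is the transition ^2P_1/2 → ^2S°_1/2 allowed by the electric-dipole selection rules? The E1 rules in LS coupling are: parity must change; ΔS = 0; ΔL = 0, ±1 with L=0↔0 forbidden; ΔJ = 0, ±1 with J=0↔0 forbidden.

Initial level: S=1/2, L=1, J=1/2, parity even. Final level: S=1/2, L=0, J=1/2, parity odd.
Parity must change: even → odd — ✓.
ΔS = 0: S: 1/2 → 1/2 — ✓.
ΔL = 0, ±1 (not L=0↔0): L: 1 → 0, ΔL = -1 — ✓.
ΔJ = 0, ±1 (not J=0↔0): J: 1/2 → 1/2, ΔJ = +0 — ✓.
All four E1 rules are satisfied.

allowed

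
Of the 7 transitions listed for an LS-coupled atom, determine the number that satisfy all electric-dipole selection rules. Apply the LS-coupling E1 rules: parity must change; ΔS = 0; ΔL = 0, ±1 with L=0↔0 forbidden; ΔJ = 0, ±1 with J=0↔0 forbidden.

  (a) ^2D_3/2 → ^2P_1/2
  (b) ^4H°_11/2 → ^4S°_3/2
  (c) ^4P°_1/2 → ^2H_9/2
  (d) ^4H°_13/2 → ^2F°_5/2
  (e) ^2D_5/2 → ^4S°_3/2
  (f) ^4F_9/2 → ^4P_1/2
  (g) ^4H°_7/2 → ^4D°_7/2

0

(a) forbidden (parity fails)
(b) forbidden (parity, ΔL, ΔJ fail)
(c) forbidden (ΔS, ΔL, ΔJ fail)
(d) forbidden (parity, ΔS, ΔL, ΔJ fail)
(e) forbidden (ΔS, ΔL fail)
(f) forbidden (parity, ΔL, ΔJ fail)
(g) forbidden (parity, ΔL fail)
Total allowed: 0 of 7.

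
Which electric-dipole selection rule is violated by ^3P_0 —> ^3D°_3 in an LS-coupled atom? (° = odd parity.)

the ΔJ = 0, ±1 rule

ΔL = 0, ±1 (not L=0↔0): L: 1 → 2, ΔL = +1 — ✓.
ΔJ = 0, ±1 (not J=0↔0): J: 0 → 3, ΔJ = +3 — ✗.
ΔS = 0: S: 1 → 1 — ✓.
Parity must change: even → odd — ✓.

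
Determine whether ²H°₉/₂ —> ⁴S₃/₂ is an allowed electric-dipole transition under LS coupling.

ΔS = 0: S: 1/2 → 3/2 — fails.
ΔL = 0, ±1 (not L=0↔0): L: 5 → 0, ΔL = -5 — fails.
Parity must change: odd → even — ok.
ΔJ = 0, ±1 (not J=0↔0): J: 9/2 → 3/2, ΔJ = -3 — fails.
Rule(s) violated: ΔS, ΔL, ΔJ.

forbidden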